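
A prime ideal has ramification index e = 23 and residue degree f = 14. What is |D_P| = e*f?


|D_P| = e * f
= 23 * 14
= 322

322


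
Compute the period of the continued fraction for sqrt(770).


Run the CF algorithm for sqrt(770).
a_0 = floor(sqrt(770)) = 27; set m_0=0, q_0=1.
Recurrence: m' = q*a - m,  q' = (d - m'^2)/q,  a' = floor((a_0 + m')/q').
  step 1: m=27, q=41, a=1
  step 2: m=14, q=14, a=2
  step 3: m=14, q=41, a=1
  step 4: m=27, q=1, a=54
a_4 = 2*a_0 = 54, so the period closes here.
sqrt(770) = [27; 1, 2, 1, 54]
Period length = 4

4


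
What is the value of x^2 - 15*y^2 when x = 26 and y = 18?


x^2 - d*y^2
= 26^2 - 15*18^2
= 676 - 4860
= -4184

-4184


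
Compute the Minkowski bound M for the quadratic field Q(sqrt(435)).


d = 435, d mod 4 = 3, so disc(K) = 4d = 1740; |disc(K)| = 1740
Real quadratic field, so n = 2, s = r2 = 0, r1 = 2
M = (n!/n^n) * (4/pi)^s * sqrt(|disc(K)|) = (2!/2^2) * (4/pi)^0 * sqrt(1740)
= 0.5 * 1.000000 * 41.713307
= 20.8567

20.8567


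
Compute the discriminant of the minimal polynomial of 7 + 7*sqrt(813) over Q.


The element 7 + 7*sqrt(813) has minimal polynomial:
x^2 - 14*x - 39788
Discriminant = (-14)^2 - 4*(-39788)
= 196 + 159152
= 159348

159348


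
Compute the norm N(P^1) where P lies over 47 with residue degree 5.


N(P^a) = p^(a*f)
= 47^(1*5)
= 47^5
= 229345007

229345007


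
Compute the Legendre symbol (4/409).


p = 409 is prime, so compute (4/409) with the reciprocity algorithm (Jacobi-symbol steps: pull out 2s via (2/n), flip via reciprocity, reduce):
  pull out 2: (2/409) = +1  (since 409 mod 8 = 1)
  pull out 2: (2/409) = +1  (since 409 mod 8 = 1)
  (1/409) = 1
Product of signs = 1
(4/409) = 1

1


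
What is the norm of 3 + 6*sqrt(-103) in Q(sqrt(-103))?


N(a + b*sqrt(d)) = a^2 - d*b^2
= (3)^2 - (-103)*(6)^2
= 9 + 3708
= 3717

3717


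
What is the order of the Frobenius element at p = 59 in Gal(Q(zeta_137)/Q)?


The Frobenius at p in Gal(Q(zeta_n)/Q) = (Z/nZ)* is the class of p, so its order is ord_137(59), the smallest k >= 1 with 59^k = 1 mod 137.
n = 137 = 137, phi(137) = 136; the order divides phi(n).
Divisors of 136: 1, 2, 4, 8, 17, 34, 68, 136
Repeated squaring mod 137: 59^1 = 59, 59^2 = 56, 59^4 = 122, 59^8 = 88, 59^16 = 72, 59^32 = 115, 59^64 = 73, 59^128 = 123
Test divisors in increasing order:
  k=1: 59^1 = 59 mod 137
  k=2: 59^2 = 56 mod 137
  k=4: 59^4 = 122 mod 137
  k=8: 59^8 = 88 mod 137
  k=17: 59^17 = 72 * 59 = 1 mod 137  <- first divisor giving 1
Order = 17

17


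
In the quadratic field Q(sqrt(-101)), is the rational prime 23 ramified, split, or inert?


K = Q(sqrt(-101)). Since d mod 4 = 3, disc(K) = -404.
Check p | disc: -404 mod 23 = 10.
p does not divide disc. Compute Legendre symbol (d/p):
14^((23-1)/2) mod 23 = -1
(d/p) = -1, so p is inert: (p) stays prime with e=1, f=2, g=1.
Therefore p is inert.

inert


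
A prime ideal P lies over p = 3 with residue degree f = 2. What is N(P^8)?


N(P^a) = p^(a*f)
= 3^(8*2)
= 3^16
= 43046721

43046721


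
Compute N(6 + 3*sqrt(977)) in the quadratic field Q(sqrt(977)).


N(a + b*sqrt(d)) = a^2 - d*b^2
= (6)^2 - (977)*(3)^2
= 36 - 8793
= -8757

-8757


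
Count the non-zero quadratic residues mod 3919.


For prime p, the number of non-zero quadratic residues is (p-1)/2.
= (3919-1)/2
= 1959

1959


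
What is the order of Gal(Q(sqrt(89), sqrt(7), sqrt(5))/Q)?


The 3 square roots of distinct primes are multiplicatively independent over Q,
so [K:Q] = 2^3 and Gal(K/Q) is isomorphic to (Z/2Z)^3.
|Gal| = 2^3 = 8

8


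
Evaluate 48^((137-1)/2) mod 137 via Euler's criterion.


p = 137 is prime and the exponent is (p-1)/2 = 68, so by Euler's criterion 48^68 = (48/137) = +1 or -1 mod 137.
Compute by square-and-multiply:
  68 = 64 + 4 (binary 1000100)
  Repeated squaring mod 137: 48^1 = 48, 48^2 = 112, 48^4 = 77, 48^8 = 38, 48^16 = 74, 48^32 = 133, 48^64 = 16
  48^68 = 48^64 * 48^4 = 16 * 77 mod 137
    16 * 77 = 1232 = 136 mod 137
  48^68 = 136 mod 137
Result 136 = p - 1 = -1 mod 137: 48 is a quadratic non-residue mod 137. As a residue in [0, p-1] the value is 136.
48^68 mod 137 = 136

136


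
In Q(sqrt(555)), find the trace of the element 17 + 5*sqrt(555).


Tr(a + b*sqrt(d)) = (a + b*sqrt(d)) + (a - b*sqrt(d)) = 2a
= 2 * (17)
= 34

34


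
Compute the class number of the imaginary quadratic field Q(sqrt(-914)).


K = Q(sqrt(-914)). d mod 4 = 2, so D = disc(K) = 4d = -3656
h(K) equals the number of primitive reduced positive-definite forms (a, b, c) = a*x^2 + b*x*y + c*y^2 with b^2 - 4ac = D,
where reduced means |b| <= a <= c, with b >= 0 whenever |b| = a or a = c, and primitive means gcd(a, b, c) = 1.
Reduced forces 3a^2 <= |D| = 3656, so 1 <= a <= 34; b must have the parity of D, and c = (b^2 - D)/(4a) must be an integer >= a.
Enumerate a = 1..34, b in [-a, a]:
  a=1: (1, 0, 914)  [1]
  a=2: (2, 0, 457)  [1]
  a=3: (3, -2, 305), (3, 2, 305)  [2]
  a=4: none
  a=5: (5, -2, 183), (5, 2, 183)  [2]
  a=6: (6, -4, 153), (6, 4, 153)  [2]
  a=7..8: none
  a=9: (9, -4, 102), (9, 4, 102)  [2]
  a=10: (10, -8, 93), (10, 8, 93)  [2]
  a=11..12: none
  a=13: (13, -6, 71), (13, 6, 71)  [2]
  a=14: none
  a=15: (15, -8, 62), (15, -2, 61), (15, 2, 61), (15, 8, 62)  [4]
  a=16: none
  a=17: (17, -4, 54), (17, 4, 54)  [2]
  a=18: (18, -4, 51), (18, 4, 51)  [2]
  a=19: (19, -12, 50), (19, 12, 50)  [2]
  a=20..22: none
  a=23: (23, -22, 45), (23, 22, 45)  [2]
  a=24: none
  a=25: (25, -12, 38), (25, 12, 38)  [2]
  a=26: (26, -20, 39), (26, 20, 39)  [2]
  a=27: (27, -4, 34), (27, 4, 34)  [2]
  a=28..29: none
  a=30: (30, -28, 37), (30, -8, 31), (30, 8, 31), (30, 28, 37)  [4]
  a=31..34: none
Total reduced forms: 1 + 1 + 2 + 2 + 2 + 2 + 2 + 2 + 4 + 2 + 2 + 2 + 2 + 2 + 2 + 2 + 4 = 36
h = 36

36


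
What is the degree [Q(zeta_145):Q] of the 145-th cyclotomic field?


The degree equals Euler's totient phi(145).
145 = 5 * 29
phi(145) = 112

112


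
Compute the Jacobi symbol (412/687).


Compute (412/687) via quadratic reciprocity:
  pull out 2: (2/687) = +1  (since 687 mod 8 = 7)
  pull out 2: (2/687) = +1  (since 687 mod 8 = 7)
  reciprocity: (103/687) -> -(687/103)
  reduce: (69/103)
  reciprocity: (69/103) -> +(103/69)
  reduce: (34/69)
  pull out 2: (2/69) = -1  (since 69 mod 8 = 5)
  reciprocity: (17/69) -> +(69/17)
  reduce: (1/17)
  (1/17) = 1
Product of signs = 1

1


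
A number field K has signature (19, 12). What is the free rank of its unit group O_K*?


By Dirichlet's unit theorem:
rank = r1 + r2 - 1
= 19 + 12 - 1
= 30

30


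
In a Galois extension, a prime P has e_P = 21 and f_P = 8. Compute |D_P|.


|D_P| = e * f
= 21 * 8
= 168

168


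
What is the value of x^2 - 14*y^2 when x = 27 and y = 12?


x^2 - d*y^2
= 27^2 - 14*12^2
= 729 - 2016
= -1287

-1287


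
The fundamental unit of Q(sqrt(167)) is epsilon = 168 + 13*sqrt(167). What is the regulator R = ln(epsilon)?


epsilon = 168 + 13*sqrt(167)
= 335.9970
R = ln(335.9970)
= 5.8171

5.8171


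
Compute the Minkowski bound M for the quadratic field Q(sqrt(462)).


d = 462, d mod 4 = 2, so disc(K) = 4d = 1848; |disc(K)| = 1848
Real quadratic field, so n = 2, s = r2 = 0, r1 = 2
M = (n!/n^n) * (4/pi)^s * sqrt(|disc(K)|) = (2!/2^2) * (4/pi)^0 * sqrt(1848)
= 0.5 * 1.000000 * 42.988371
= 21.4942

21.4942


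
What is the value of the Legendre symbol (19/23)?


p = 23 is prime, so compute (19/23) with the reciprocity algorithm (Jacobi-symbol steps: pull out 2s via (2/n), flip via reciprocity, reduce):
  reciprocity: (19/23) -> -(23/19)
  reduce: (4/19)
  pull out 2: (2/19) = -1  (since 19 mod 8 = 3)
  pull out 2: (2/19) = -1  (since 19 mod 8 = 3)
  (1/19) = 1
Product of signs = -1
(19/23) = -1

-1


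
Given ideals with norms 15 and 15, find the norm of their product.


N(IJ) = N(I) * N(J)
= 15 * 15
= 225

225


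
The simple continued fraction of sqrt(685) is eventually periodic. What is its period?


Run the CF algorithm for sqrt(685).
a_0 = floor(sqrt(685)) = 26; set m_0=0, q_0=1.
Recurrence: m' = q*a - m,  q' = (d - m'^2)/q,  a' = floor((a_0 + m')/q').
  step 1: m=26, q=9, a=5
  step 2: m=19, q=36, a=1
  step 3: m=17, q=11, a=3
  step 4: m=16, q=39, a=1
  step 5: m=23, q=4, a=12
  step 6: m=25, q=15, a=3
  step 7: m=20, q=19, a=2
  step 8: m=18, q=19, a=2
  step 9: m=20, q=15, a=3
  step 10: m=25, q=4, a=12
  step 11: m=23, q=39, a=1
  step 12: m=16, q=11, a=3
  step 13: m=17, q=36, a=1
  step 14: m=19, q=9, a=5
  step 15: m=26, q=1, a=52
a_15 = 2*a_0 = 52, so the period closes here.
sqrt(685) = [26; 5, 1, 3, 1, 12, 3, 2, 2, 3, 12, 1, 3, 1, 5, 52]
Period length = 15

15


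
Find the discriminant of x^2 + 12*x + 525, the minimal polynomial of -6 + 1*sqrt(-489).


The element -6 + 1*sqrt(-489) has minimal polynomial:
x^2 + 12*x + 525
Discriminant = (12)^2 - 4*(525)
= 144 - 2100
= -1956

-1956


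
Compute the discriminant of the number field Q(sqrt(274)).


For K = Q(sqrt(d)) with d squarefree: disc(K) = d if d = 1 mod 4, and disc(K) = 4d if d = 2 or 3 mod 4.
Here d = 274, and d mod 4 = 2.
d = 2 mod 4, not 1 (O_K = Z[sqrt(d)]), so disc(K) = 4d = 4 * (274) = 1096

1096


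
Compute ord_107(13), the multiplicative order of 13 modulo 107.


We want ord_107(13), the smallest k >= 1 with 13^k = 1 mod 107.
n = 107 = 107, phi(107) = 106; the order divides phi(n).
Divisors of 106: 1, 2, 53, 106
Repeated squaring mod 107: 13^1 = 13, 13^2 = 62, 13^4 = 99, 13^8 = 64, 13^16 = 30, 13^32 = 44, 13^64 = 10
Test divisors in increasing order:
  k=1: 13^1 = 13 mod 107
  k=2: 13^2 = 62 mod 107
  k=53: 13^53 = 44 * 30 * 99 * 13 = 1 mod 107  <- first divisor giving 1
Order = 53

53


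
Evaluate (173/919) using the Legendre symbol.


p = 919 is prime, so compute (173/919) with the reciprocity algorithm (Jacobi-symbol steps: pull out 2s via (2/n), flip via reciprocity, reduce):
  reciprocity: (173/919) -> +(919/173)
  reduce: (54/173)
  pull out 2: (2/173) = -1  (since 173 mod 8 = 5)
  reciprocity: (27/173) -> +(173/27)
  reduce: (11/27)
  reciprocity: (11/27) -> -(27/11)
  reduce: (5/11)
  reciprocity: (5/11) -> +(11/5)
  reduce: (1/5)
  (1/5) = 1
Product of signs = 1
(173/919) = 1

1


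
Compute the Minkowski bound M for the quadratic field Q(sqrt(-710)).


d = -710, d mod 4 = 2, so disc(K) = 4d = -2840; |disc(K)| = 2840
Imaginary quadratic field, so n = 2, s = r2 = 1, r1 = 0
M = (n!/n^n) * (4/pi)^s * sqrt(|disc(K)|) = (2!/2^2) * (4/pi)^1 * sqrt(2840)
= 0.5 * 1.273240 * 53.291650
= 33.9265

33.9265


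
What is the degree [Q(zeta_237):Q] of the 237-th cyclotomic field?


The degree equals Euler's totient phi(237).
237 = 3 * 79
phi(237) = 156

156


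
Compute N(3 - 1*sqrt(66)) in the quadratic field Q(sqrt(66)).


N(a + b*sqrt(d)) = a^2 - d*b^2
= (3)^2 - (66)*(-1)^2
= 9 - 66
= -57

-57


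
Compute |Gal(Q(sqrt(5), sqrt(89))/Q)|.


The 2 square roots of distinct primes are multiplicatively independent over Q,
so [K:Q] = 2^2 and Gal(K/Q) is isomorphic to (Z/2Z)^2.
|Gal| = 2^2 = 4

4


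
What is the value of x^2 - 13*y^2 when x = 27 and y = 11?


x^2 - d*y^2
= 27^2 - 13*11^2
= 729 - 1573
= -844

-844


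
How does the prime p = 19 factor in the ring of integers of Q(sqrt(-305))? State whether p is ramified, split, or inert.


K = Q(sqrt(-305)). Since d mod 4 = 3, disc(K) = -1220.
Check p | disc: -1220 mod 19 = 15.
p does not divide disc. Compute Legendre symbol (d/p):
18^((19-1)/2) mod 19 = -1
(d/p) = -1, so p is inert: (p) stays prime with e=1, f=2, g=1.
Therefore p is inert.

inert


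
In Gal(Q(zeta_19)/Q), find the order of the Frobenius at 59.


The Frobenius at p in Gal(Q(zeta_n)/Q) = (Z/nZ)* is the class of p, so its order is ord_19(59), the smallest k >= 1 with 59^k = 1 mod 19.
n = 19 = 19, phi(19) = 18; the order divides phi(n).
Divisors of 18: 1, 2, 3, 6, 9, 18
Repeated squaring mod 19: 59^1 = 2, 59^2 = 4, 59^4 = 16, 59^8 = 9, 59^16 = 5
Test divisors in increasing order:
  k=1: 59^1 = 2 mod 19
  k=2: 59^2 = 4 mod 19
  k=3: 59^3 = 4 * 2 = 8 mod 19
  k=6: 59^6 = 16 * 4 = 7 mod 19
  k=9: 59^9 = 9 * 2 = 18 mod 19
  k=18: 59^18 = 5 * 4 = 1 mod 19  <- first divisor giving 1
Order = 18

18


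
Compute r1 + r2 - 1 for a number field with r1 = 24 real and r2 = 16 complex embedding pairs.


By Dirichlet's unit theorem:
rank = r1 + r2 - 1
= 24 + 16 - 1
= 39

39


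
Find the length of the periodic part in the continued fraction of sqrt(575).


Run the CF algorithm for sqrt(575).
a_0 = floor(sqrt(575)) = 23; set m_0=0, q_0=1.
Recurrence: m' = q*a - m,  q' = (d - m'^2)/q,  a' = floor((a_0 + m')/q').
  step 1: m=23, q=46, a=1
  step 2: m=23, q=1, a=46
a_2 = 2*a_0 = 46, so the period closes here.
sqrt(575) = [23; 1, 46]
Period length = 2

2


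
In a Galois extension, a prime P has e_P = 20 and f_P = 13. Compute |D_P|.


|D_P| = e * f
= 20 * 13
= 260

260


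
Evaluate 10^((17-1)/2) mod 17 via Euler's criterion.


p = 17 is prime and the exponent is (p-1)/2 = 8, so by Euler's criterion 10^8 = (10/17) = +1 or -1 mod 17.
Compute by square-and-multiply:
  8 = 8 (binary 1000)
  Repeated squaring mod 17: 10^1 = 10, 10^2 = 15, 10^4 = 4, 10^8 = 16
  10^8 = 16 mod 17
Result 16 = p - 1 = -1 mod 17: 10 is a quadratic non-residue mod 17. As a residue in [0, p-1] the value is 16.
10^8 mod 17 = 16

16


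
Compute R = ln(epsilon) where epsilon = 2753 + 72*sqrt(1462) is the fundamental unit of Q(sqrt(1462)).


epsilon = 2753 + 72*sqrt(1462)
= 5505.9998
R = ln(5505.9998)
= 8.6136

8.6136


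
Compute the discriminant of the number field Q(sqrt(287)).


For K = Q(sqrt(d)) with d squarefree: disc(K) = d if d = 1 mod 4, and disc(K) = 4d if d = 2 or 3 mod 4.
Here d = 287, and d mod 4 = 3.
d = 3 mod 4, not 1 (O_K = Z[sqrt(d)]), so disc(K) = 4d = 4 * (287) = 1148

1148


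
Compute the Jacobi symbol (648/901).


Compute (648/901) via quadratic reciprocity:
  pull out 2: (2/901) = -1  (since 901 mod 8 = 5)
  pull out 2: (2/901) = -1  (since 901 mod 8 = 5)
  pull out 2: (2/901) = -1  (since 901 mod 8 = 5)
  reciprocity: (81/901) -> +(901/81)
  reduce: (10/81)
  pull out 2: (2/81) = +1  (since 81 mod 8 = 1)
  reciprocity: (5/81) -> +(81/5)
  reduce: (1/5)
  (1/5) = 1
Product of signs = -1

-1


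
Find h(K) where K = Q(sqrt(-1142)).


K = Q(sqrt(-1142)). d mod 4 = 2, so D = disc(K) = 4d = -4568
h(K) equals the number of primitive reduced positive-definite forms (a, b, c) = a*x^2 + b*x*y + c*y^2 with b^2 - 4ac = D,
where reduced means |b| <= a <= c, with b >= 0 whenever |b| = a or a = c, and primitive means gcd(a, b, c) = 1.
Reduced forces 3a^2 <= |D| = 4568, so 1 <= a <= 39; b must have the parity of D, and c = (b^2 - D)/(4a) must be an integer >= a.
Enumerate a = 1..39, b in [-a, a]:
  a=1: (1, 0, 1142)  [1]
  a=2: (2, 0, 571)  [1]
  a=3: (3, -2, 381), (3, 2, 381)  [2]
  a=4..5: none
  a=6: (6, -4, 191), (6, 4, 191)  [2]
  a=7..8: none
  a=9: (9, -2, 127), (9, 2, 127)  [2]
  a=10..17: none
  a=18: (18, -16, 67), (18, 16, 67)  [2]
  a=19: (19, -12, 62), (19, 12, 62)  [2]
  a=20..22: none
  a=23: (23, -20, 54), (23, 20, 54)  [2]
  a=24..26: none
  a=27: (27, -20, 46), (27, 20, 46)  [2]
  a=28..30: none
  a=31: (31, -12, 38), (31, 12, 38)  [2]
  a=32..39: none
Total reduced forms: 1 + 1 + 2 + 2 + 2 + 2 + 2 + 2 + 2 + 2 = 18
h = 18

18


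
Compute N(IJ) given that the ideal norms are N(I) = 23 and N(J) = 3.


N(IJ) = N(I) * N(J)
= 23 * 3
= 69

69


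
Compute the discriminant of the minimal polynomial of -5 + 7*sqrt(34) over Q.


The element -5 + 7*sqrt(34) has minimal polynomial:
x^2 + 10*x - 1641
Discriminant = (10)^2 - 4*(-1641)
= 100 + 6564
= 6664

6664


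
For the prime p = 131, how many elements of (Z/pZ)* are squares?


For prime p, the number of non-zero quadratic residues is (p-1)/2.
= (131-1)/2
= 65

65


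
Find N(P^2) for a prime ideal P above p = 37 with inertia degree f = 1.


N(P^a) = p^(a*f)
= 37^(2*1)
= 37^2
= 1369

1369


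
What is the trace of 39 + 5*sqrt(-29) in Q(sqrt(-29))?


Tr(a + b*sqrt(d)) = (a + b*sqrt(d)) + (a - b*sqrt(d)) = 2a
= 2 * (39)
= 78

78


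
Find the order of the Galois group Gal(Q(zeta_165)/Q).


|Gal(Q(zeta_165)/Q)| = phi(165)
= 80

80


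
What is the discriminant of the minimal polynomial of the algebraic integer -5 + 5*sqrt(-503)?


The element -5 + 5*sqrt(-503) has minimal polynomial:
x^2 + 10*x + 12600
Discriminant = (10)^2 - 4*(12600)
= 100 - 50400
= -50300

-50300


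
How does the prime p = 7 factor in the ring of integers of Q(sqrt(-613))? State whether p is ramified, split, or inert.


K = Q(sqrt(-613)). Since d mod 4 = 3, disc(K) = -2452.
Check p | disc: -2452 mod 7 = 5.
p does not divide disc. Compute Legendre symbol (d/p):
3^((7-1)/2) mod 7 = -1
(d/p) = -1, so p is inert: (p) stays prime with e=1, f=2, g=1.
Therefore p is inert.

inert


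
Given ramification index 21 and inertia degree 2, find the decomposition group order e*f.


|D_P| = e * f
= 21 * 2
= 42

42


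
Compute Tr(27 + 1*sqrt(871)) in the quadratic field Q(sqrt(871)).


Tr(a + b*sqrt(d)) = (a + b*sqrt(d)) + (a - b*sqrt(d)) = 2a
= 2 * (27)
= 54

54


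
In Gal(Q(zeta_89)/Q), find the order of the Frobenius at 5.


The Frobenius at p in Gal(Q(zeta_n)/Q) = (Z/nZ)* is the class of p, so its order is ord_89(5), the smallest k >= 1 with 5^k = 1 mod 89.
n = 89 = 89, phi(89) = 88; the order divides phi(n).
Divisors of 88: 1, 2, 4, 8, 11, 22, 44, 88
Repeated squaring mod 89: 5^1 = 5, 5^2 = 25, 5^4 = 2, 5^8 = 4, 5^16 = 16, 5^32 = 78, 5^64 = 32
Test divisors in increasing order:
  k=1: 5^1 = 5 mod 89
  k=2: 5^2 = 25 mod 89
  k=4: 5^4 = 2 mod 89
  k=8: 5^8 = 4 mod 89
  k=11: 5^11 = 4 * 25 * 5 = 55 mod 89
  k=22: 5^22 = 16 * 2 * 25 = 88 mod 89
  k=44: 5^44 = 78 * 4 * 2 = 1 mod 89  <- first divisor giving 1
Order = 44

44


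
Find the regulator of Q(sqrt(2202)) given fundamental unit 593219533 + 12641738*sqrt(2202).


epsilon = 593219533 + 12641738*sqrt(2202)
= 1.1864e+09
R = ln(1.1864e+09)
= 20.8942

20.8942


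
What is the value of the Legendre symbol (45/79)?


p = 79 is prime, so compute (45/79) with the reciprocity algorithm (Jacobi-symbol steps: pull out 2s via (2/n), flip via reciprocity, reduce):
  reciprocity: (45/79) -> +(79/45)
  reduce: (34/45)
  pull out 2: (2/45) = -1  (since 45 mod 8 = 5)
  reciprocity: (17/45) -> +(45/17)
  reduce: (11/17)
  reciprocity: (11/17) -> +(17/11)
  reduce: (6/11)
  pull out 2: (2/11) = -1  (since 11 mod 8 = 3)
  reciprocity: (3/11) -> -(11/3)
  reduce: (2/3)
  pull out 2: (2/3) = -1  (since 3 mod 8 = 3)
  (1/3) = 1
Product of signs = 1
(45/79) = 1

1


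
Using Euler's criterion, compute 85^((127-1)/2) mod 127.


p = 127 is prime and the exponent is (p-1)/2 = 63, so by Euler's criterion 85^63 = (85/127) = +1 or -1 mod 127.
Compute by square-and-multiply:
  63 = 32 + 16 + 8 + 4 + 2 + 1 (binary 111111)
  Repeated squaring mod 127: 85^1 = 85, 85^2 = 113, 85^4 = 69, 85^8 = 62, 85^16 = 34, 85^32 = 13
  85^63 = 85^32 * 85^16 * 85^8 * 85^4 * 85^2 * 85^1 = 13 * 34 * 62 * 69 * 113 * 85 mod 127
    13 * 34 = 442 = 61 mod 127
    61 * 62 = 3782 = 99 mod 127
    99 * 69 = 6831 = 100 mod 127
    100 * 113 = 11300 = 124 mod 127
    124 * 85 = 10540 = 126 mod 127
  85^63 = 126 mod 127
Result 126 = p - 1 = -1 mod 127: 85 is a quadratic non-residue mod 127. As a residue in [0, p-1] the value is 126.
85^63 mod 127 = 126

126


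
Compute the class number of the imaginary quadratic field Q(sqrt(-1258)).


K = Q(sqrt(-1258)). d mod 4 = 2, so D = disc(K) = 4d = -5032
h(K) equals the number of primitive reduced positive-definite forms (a, b, c) = a*x^2 + b*x*y + c*y^2 with b^2 - 4ac = D,
where reduced means |b| <= a <= c, with b >= 0 whenever |b| = a or a = c, and primitive means gcd(a, b, c) = 1.
Reduced forces 3a^2 <= |D| = 5032, so 1 <= a <= 40; b must have the parity of D, and c = (b^2 - D)/(4a) must be an integer >= a.
Enumerate a = 1..40, b in [-a, a]:
  a=1: (1, 0, 1258)  [1]
  a=2: (2, 0, 629)  [1]
  a=3..6: none
  a=7: (7, -6, 181), (7, 6, 181)  [2]
  a=8..12: none
  a=13: (13, -8, 98), (13, 8, 98)  [2]
  a=14: (14, -8, 91), (14, 8, 91)  [2]
  a=15..16: none
  a=17: (17, 0, 74)  [1]
  a=18..25: none
  a=26: (26, -8, 49), (26, 8, 49)  [2]
  a=27..33: none
  a=34: (34, 0, 37)  [1]
  a=35..40: none
Total reduced forms: 1 + 1 + 2 + 2 + 2 + 1 + 2 + 1 = 12
h = 12

12


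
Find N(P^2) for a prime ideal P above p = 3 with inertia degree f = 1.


N(P^a) = p^(a*f)
= 3^(2*1)
= 3^2
= 9

9


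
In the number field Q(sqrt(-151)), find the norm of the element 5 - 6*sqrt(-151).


N(a + b*sqrt(d)) = a^2 - d*b^2
= (5)^2 - (-151)*(-6)^2
= 25 + 5436
= 5461

5461


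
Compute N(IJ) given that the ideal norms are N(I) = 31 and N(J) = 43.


N(IJ) = N(I) * N(J)
= 31 * 43
= 1333

1333


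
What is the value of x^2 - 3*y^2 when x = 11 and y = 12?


x^2 - d*y^2
= 11^2 - 3*12^2
= 121 - 432
= -311

-311


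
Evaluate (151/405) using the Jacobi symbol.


Compute (151/405) via quadratic reciprocity:
  reciprocity: (151/405) -> +(405/151)
  reduce: (103/151)
  reciprocity: (103/151) -> -(151/103)
  reduce: (48/103)
  pull out 2: (2/103) = +1  (since 103 mod 8 = 7)
  pull out 2: (2/103) = +1  (since 103 mod 8 = 7)
  pull out 2: (2/103) = +1  (since 103 mod 8 = 7)
  pull out 2: (2/103) = +1  (since 103 mod 8 = 7)
  reciprocity: (3/103) -> -(103/3)
  reduce: (1/3)
  (1/3) = 1
Product of signs = 1

1


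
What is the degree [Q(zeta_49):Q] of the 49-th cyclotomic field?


The degree equals Euler's totient phi(49).
49 = 7^2
phi(49) = 42

42


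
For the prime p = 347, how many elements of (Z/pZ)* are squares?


For prime p, the number of non-zero quadratic residues is (p-1)/2.
= (347-1)/2
= 173

173


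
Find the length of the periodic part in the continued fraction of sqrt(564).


Run the CF algorithm for sqrt(564).
a_0 = floor(sqrt(564)) = 23; set m_0=0, q_0=1.
Recurrence: m' = q*a - m,  q' = (d - m'^2)/q,  a' = floor((a_0 + m')/q').
  step 1: m=23, q=35, a=1
  step 2: m=12, q=12, a=2
  step 3: m=12, q=35, a=1
  step 4: m=23, q=1, a=46
a_4 = 2*a_0 = 46, so the period closes here.
sqrt(564) = [23; 1, 2, 1, 46]
Period length = 4

4


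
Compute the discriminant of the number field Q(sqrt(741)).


For K = Q(sqrt(d)) with d squarefree: disc(K) = d if d = 1 mod 4, and disc(K) = 4d if d = 2 or 3 mod 4.
Here d = 741, and d mod 4 = 1.
d = 1 mod 4 (O_K = Z[(1+sqrt(d))/2]), so disc(K) = d = 741

741


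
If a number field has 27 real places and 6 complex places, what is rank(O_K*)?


By Dirichlet's unit theorem:
rank = r1 + r2 - 1
= 27 + 6 - 1
= 32

32


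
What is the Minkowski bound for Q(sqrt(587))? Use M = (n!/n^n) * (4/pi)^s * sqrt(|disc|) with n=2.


d = 587, d mod 4 = 3, so disc(K) = 4d = 2348; |disc(K)| = 2348
Real quadratic field, so n = 2, s = r2 = 0, r1 = 2
M = (n!/n^n) * (4/pi)^s * sqrt(|disc(K)|) = (2!/2^2) * (4/pi)^0 * sqrt(2348)
= 0.5 * 1.000000 * 48.456166
= 24.2281

24.2281


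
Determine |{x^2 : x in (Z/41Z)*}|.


For prime p, the number of non-zero quadratic residues is (p-1)/2.
= (41-1)/2
= 20

20


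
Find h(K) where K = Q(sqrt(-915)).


K = Q(sqrt(-915)). d mod 4 = 1, so D = disc(K) = d = -915
h(K) equals the number of primitive reduced positive-definite forms (a, b, c) = a*x^2 + b*x*y + c*y^2 with b^2 - 4ac = D,
where reduced means |b| <= a <= c, with b >= 0 whenever |b| = a or a = c, and primitive means gcd(a, b, c) = 1.
Reduced forces 3a^2 <= |D| = 915, so 1 <= a <= 17; b must have the parity of D, and c = (b^2 - D)/(4a) must be an integer >= a.
Enumerate a = 1..17, b in [-a, a]:
  a=1: (1, 1, 229)  [1]
  a=2: none
  a=3: (3, 3, 77)  [1]
  a=4: none
  a=5: (5, 5, 47)  [1]
  a=6: none
  a=7: (7, -3, 33), (7, 3, 33)  [2]
  a=8..10: none
  a=11: (11, -3, 21), (11, 3, 21)  [2]
  a=12..14: none
  a=15: (15, 15, 19)  [1]
  a=16..17: none
Total reduced forms: 1 + 1 + 1 + 2 + 2 + 1 = 8
h = 8

8


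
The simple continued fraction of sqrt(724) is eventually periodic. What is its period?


Run the CF algorithm for sqrt(724).
a_0 = floor(sqrt(724)) = 26; set m_0=0, q_0=1.
Recurrence: m' = q*a - m,  q' = (d - m'^2)/q,  a' = floor((a_0 + m')/q').
  step 1: m=26, q=48, a=1
  step 2: m=22, q=5, a=9
  step 3: m=23, q=39, a=1
  step 4: m=16, q=12, a=3
  step 5: m=20, q=27, a=1
  step 6: m=7, q=25, a=1
  step 7: m=18, q=16, a=2
  step 8: m=14, q=33, a=1
  step 9: m=19, q=11, a=4
  step 10: m=25, q=9, a=5
  step 11: m=20, q=36, a=1
  step 12: m=16, q=13, a=3
  step 13: m=23, q=15, a=3
  step 14: m=22, q=16, a=3
  step 15: m=26, q=3, a=17
  step 16: m=25, q=33, a=1
  step 17: m=8, q=20, a=1
  step 18: m=12, q=29, a=1
  step 19: m=17, q=15, a=2
  step 20: m=13, q=37, a=1
  step 21: m=24, q=4, a=12
  step 22: m=24, q=37, a=1
  step 23: m=13, q=15, a=2
  step 24: m=17, q=29, a=1
  step 25: m=12, q=20, a=1
  step 26: m=8, q=33, a=1
  step 27: m=25, q=3, a=17
  step 28: m=26, q=16, a=3
  step 29: m=22, q=15, a=3
  step 30: m=23, q=13, a=3
  step 31: m=16, q=36, a=1
  step 32: m=20, q=9, a=5
  step 33: m=25, q=11, a=4
  step 34: m=19, q=33, a=1
  step 35: m=14, q=16, a=2
  step 36: m=18, q=25, a=1
  step 37: m=7, q=27, a=1
  step 38: m=20, q=12, a=3
  step 39: m=16, q=39, a=1
  step 40: m=23, q=5, a=9
  step 41: m=22, q=48, a=1
  step 42: m=26, q=1, a=52
a_42 = 2*a_0 = 52, so the period closes here.
sqrt(724) = [26; 1, 9, 1, 3, 1, 1, 2, 1, 4, 5, 1, 3, 3, 3, 17, 1, 1, 1, 2, 1, 12, 1, 2, 1, 1, 1, 17, 3, 3, 3, 1, 5, 4, 1, 2, 1, 1, 3, 1, 9, 1, 52]
Period length = 42

42


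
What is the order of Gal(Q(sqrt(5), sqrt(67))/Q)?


The 2 square roots of distinct primes are multiplicatively independent over Q,
so [K:Q] = 2^2 and Gal(K/Q) is isomorphic to (Z/2Z)^2.
|Gal| = 2^2 = 4

4


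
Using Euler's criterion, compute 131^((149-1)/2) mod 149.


p = 149 is prime and the exponent is (p-1)/2 = 74, so by Euler's criterion 131^74 = (131/149) = +1 or -1 mod 149.
Compute by square-and-multiply:
  74 = 64 + 8 + 2 (binary 1001010)
  Repeated squaring mod 149: 131^1 = 131, 131^2 = 26, 131^4 = 80, 131^8 = 142, 131^16 = 49, 131^32 = 17, 131^64 = 140
  131^74 = 131^64 * 131^8 * 131^2 = 140 * 142 * 26 mod 149
    140 * 142 = 19880 = 63 mod 149
    63 * 26 = 1638 = 148 mod 149
  131^74 = 148 mod 149
Result 148 = p - 1 = -1 mod 149: 131 is a quadratic non-residue mod 149. As a residue in [0, p-1] the value is 148.
131^74 mod 149 = 148

148


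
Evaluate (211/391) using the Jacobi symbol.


Compute (211/391) via quadratic reciprocity:
  reciprocity: (211/391) -> -(391/211)
  reduce: (180/211)
  pull out 2: (2/211) = -1  (since 211 mod 8 = 3)
  pull out 2: (2/211) = -1  (since 211 mod 8 = 3)
  reciprocity: (45/211) -> +(211/45)
  reduce: (31/45)
  reciprocity: (31/45) -> +(45/31)
  reduce: (14/31)
  pull out 2: (2/31) = +1  (since 31 mod 8 = 7)
  reciprocity: (7/31) -> -(31/7)
  reduce: (3/7)
  reciprocity: (3/7) -> -(7/3)
  reduce: (1/3)
  (1/3) = 1
Product of signs = -1

-1


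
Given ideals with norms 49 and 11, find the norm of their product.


N(IJ) = N(I) * N(J)
= 49 * 11
= 539

539


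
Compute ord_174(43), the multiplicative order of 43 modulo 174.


We want ord_174(43), the smallest k >= 1 with 43^k = 1 mod 174.
n = 174 = 2 * 3 * 29, phi(174) = 56; the order divides phi(n).
Divisors of 56: 1, 2, 4, 7, 8, 14, 28, 56
Repeated squaring mod 174: 43^1 = 43, 43^2 = 109, 43^4 = 49, 43^8 = 139, 43^16 = 7, 43^32 = 49
Test divisors in increasing order:
  k=1: 43^1 = 43 mod 174
  k=2: 43^2 = 109 mod 174
  k=4: 43^4 = 49 mod 174
  k=7: 43^7 = 49 * 109 * 43 = 157 mod 174
  k=8: 43^8 = 139 mod 174
  k=14: 43^14 = 139 * 49 * 109 = 115 mod 174
  k=28: 43^28 = 7 * 139 * 49 = 1 mod 174  <- first divisor giving 1
Order = 28

28


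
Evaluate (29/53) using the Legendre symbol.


p = 53 is prime, so compute (29/53) with the reciprocity algorithm (Jacobi-symbol steps: pull out 2s via (2/n), flip via reciprocity, reduce):
  reciprocity: (29/53) -> +(53/29)
  reduce: (24/29)
  pull out 2: (2/29) = -1  (since 29 mod 8 = 5)
  pull out 2: (2/29) = -1  (since 29 mod 8 = 5)
  pull out 2: (2/29) = -1  (since 29 mod 8 = 5)
  reciprocity: (3/29) -> +(29/3)
  reduce: (2/3)
  pull out 2: (2/3) = -1  (since 3 mod 8 = 3)
  (1/3) = 1
Product of signs = 1
(29/53) = 1

1


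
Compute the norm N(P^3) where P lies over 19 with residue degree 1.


N(P^a) = p^(a*f)
= 19^(3*1)
= 19^3
= 6859

6859


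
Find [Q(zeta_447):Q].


The degree equals Euler's totient phi(447).
447 = 3 * 149
phi(447) = 296

296


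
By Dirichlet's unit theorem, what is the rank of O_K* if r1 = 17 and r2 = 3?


By Dirichlet's unit theorem:
rank = r1 + r2 - 1
= 17 + 3 - 1
= 19

19


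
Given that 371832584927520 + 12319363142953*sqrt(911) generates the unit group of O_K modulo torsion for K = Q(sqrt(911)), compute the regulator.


epsilon = 371832584927520 + 12319363142953*sqrt(911)
= 7.4367e+14
R = ln(7.4367e+14)
= 34.2426

34.2426


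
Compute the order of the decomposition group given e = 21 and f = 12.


|D_P| = e * f
= 21 * 12
= 252

252


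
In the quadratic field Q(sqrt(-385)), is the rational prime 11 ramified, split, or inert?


K = Q(sqrt(-385)). Since d mod 4 = 3, disc(K) = -1540.
Check p | disc: -1540 mod 11 = 0.
p divides disc, so p ramifies: (p) = P^2 with e=2, f=1, g=1.
Therefore p is ramified.

ramified


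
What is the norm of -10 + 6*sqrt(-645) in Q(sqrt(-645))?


N(a + b*sqrt(d)) = a^2 - d*b^2
= (-10)^2 - (-645)*(6)^2
= 100 + 23220
= 23320

23320


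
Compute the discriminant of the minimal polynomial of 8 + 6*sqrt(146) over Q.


The element 8 + 6*sqrt(146) has minimal polynomial:
x^2 - 16*x - 5192
Discriminant = (-16)^2 - 4*(-5192)
= 256 + 20768
= 21024

21024


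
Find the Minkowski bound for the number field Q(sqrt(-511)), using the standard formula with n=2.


d = -511, d mod 4 = 1, so disc(K) = d = -511; |disc(K)| = 511
Imaginary quadratic field, so n = 2, s = r2 = 1, r1 = 0
M = (n!/n^n) * (4/pi)^s * sqrt(|disc(K)|) = (2!/2^2) * (4/pi)^1 * sqrt(511)
= 0.5 * 1.273240 * 22.605309
= 14.3910

14.3910


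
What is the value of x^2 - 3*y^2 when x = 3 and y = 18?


x^2 - d*y^2
= 3^2 - 3*18^2
= 9 - 972
= -963

-963


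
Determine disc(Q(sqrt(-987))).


For K = Q(sqrt(d)) with d squarefree: disc(K) = d if d = 1 mod 4, and disc(K) = 4d if d = 2 or 3 mod 4.
Here d = -987, and d mod 4 = 1.
d = 1 mod 4 (O_K = Z[(1+sqrt(d))/2]), so disc(K) = d = -987

-987


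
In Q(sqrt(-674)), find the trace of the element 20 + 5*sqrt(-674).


Tr(a + b*sqrt(d)) = (a + b*sqrt(d)) + (a - b*sqrt(d)) = 2a
= 2 * (20)
= 40

40


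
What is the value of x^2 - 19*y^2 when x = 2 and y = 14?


x^2 - d*y^2
= 2^2 - 19*14^2
= 4 - 3724
= -3720

-3720


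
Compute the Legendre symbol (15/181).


p = 181 is prime, so compute (15/181) with the reciprocity algorithm (Jacobi-symbol steps: pull out 2s via (2/n), flip via reciprocity, reduce):
  reciprocity: (15/181) -> +(181/15)
  reduce: (1/15)
  (1/15) = 1
Product of signs = 1
(15/181) = 1

1


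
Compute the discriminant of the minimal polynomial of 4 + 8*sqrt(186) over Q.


The element 4 + 8*sqrt(186) has minimal polynomial:
x^2 - 8*x - 11888
Discriminant = (-8)^2 - 4*(-11888)
= 64 + 47552
= 47616

47616


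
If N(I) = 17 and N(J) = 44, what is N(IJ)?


N(IJ) = N(I) * N(J)
= 17 * 44
= 748

748


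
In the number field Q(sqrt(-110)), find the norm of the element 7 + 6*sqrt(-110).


N(a + b*sqrt(d)) = a^2 - d*b^2
= (7)^2 - (-110)*(6)^2
= 49 + 3960
= 4009

4009


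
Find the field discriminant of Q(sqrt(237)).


For K = Q(sqrt(d)) with d squarefree: disc(K) = d if d = 1 mod 4, and disc(K) = 4d if d = 2 or 3 mod 4.
Here d = 237, and d mod 4 = 1.
d = 1 mod 4 (O_K = Z[(1+sqrt(d))/2]), so disc(K) = d = 237

237


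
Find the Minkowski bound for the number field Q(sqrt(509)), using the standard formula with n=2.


d = 509, d mod 4 = 1, so disc(K) = d = 509; |disc(K)| = 509
Real quadratic field, so n = 2, s = r2 = 0, r1 = 2
M = (n!/n^n) * (4/pi)^s * sqrt(|disc(K)|) = (2!/2^2) * (4/pi)^0 * sqrt(509)
= 0.5 * 1.000000 * 22.561028
= 11.2805

11.2805


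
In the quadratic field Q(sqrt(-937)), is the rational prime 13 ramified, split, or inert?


K = Q(sqrt(-937)). Since d mod 4 = 3, disc(K) = -3748.
Check p | disc: -3748 mod 13 = 9.
p does not divide disc. Compute Legendre symbol (d/p):
12^((13-1)/2) mod 13 = 1
(d/p) = 1, so p splits: (p) = P*P' with e=1, f=1, g=2.
Therefore p is split.

split


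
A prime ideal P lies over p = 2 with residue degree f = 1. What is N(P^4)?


N(P^a) = p^(a*f)
= 2^(4*1)
= 2^4
= 16

16


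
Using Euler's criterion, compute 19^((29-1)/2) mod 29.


p = 29 is prime and the exponent is (p-1)/2 = 14, so by Euler's criterion 19^14 = (19/29) = +1 or -1 mod 29.
Compute by square-and-multiply:
  14 = 8 + 4 + 2 (binary 1110)
  Repeated squaring mod 29: 19^1 = 19, 19^2 = 13, 19^4 = 24, 19^8 = 25
  19^14 = 19^8 * 19^4 * 19^2 = 25 * 24 * 13 mod 29
    25 * 24 = 600 = 20 mod 29
    20 * 13 = 260 = 28 mod 29
  19^14 = 28 mod 29
Result 28 = p - 1 = -1 mod 29: 19 is a quadratic non-residue mod 29. As a residue in [0, p-1] the value is 28.
19^14 mod 29 = 28

28


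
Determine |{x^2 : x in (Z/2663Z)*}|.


For prime p, the number of non-zero quadratic residues is (p-1)/2.
= (2663-1)/2
= 1331

1331


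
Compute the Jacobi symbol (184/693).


Compute (184/693) via quadratic reciprocity:
  pull out 2: (2/693) = -1  (since 693 mod 8 = 5)
  pull out 2: (2/693) = -1  (since 693 mod 8 = 5)
  pull out 2: (2/693) = -1  (since 693 mod 8 = 5)
  reciprocity: (23/693) -> +(693/23)
  reduce: (3/23)
  reciprocity: (3/23) -> -(23/3)
  reduce: (2/3)
  pull out 2: (2/3) = -1  (since 3 mod 8 = 3)
  (1/3) = 1
Product of signs = -1

-1


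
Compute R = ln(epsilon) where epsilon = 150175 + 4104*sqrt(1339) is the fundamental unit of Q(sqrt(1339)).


epsilon = 150175 + 4104*sqrt(1339)
= 300350.0000
R = ln(300350.0000)
= 12.6127

12.6127


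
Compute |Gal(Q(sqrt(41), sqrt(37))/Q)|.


The 2 square roots of distinct primes are multiplicatively independent over Q,
so [K:Q] = 2^2 and Gal(K/Q) is isomorphic to (Z/2Z)^2.
|Gal| = 2^2 = 4

4


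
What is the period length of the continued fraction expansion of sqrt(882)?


Run the CF algorithm for sqrt(882).
a_0 = floor(sqrt(882)) = 29; set m_0=0, q_0=1.
Recurrence: m' = q*a - m,  q' = (d - m'^2)/q,  a' = floor((a_0 + m')/q').
  step 1: m=29, q=41, a=1
  step 2: m=12, q=18, a=2
  step 3: m=24, q=17, a=3
  step 4: m=27, q=9, a=6
  step 5: m=27, q=17, a=3
  step 6: m=24, q=18, a=2
  step 7: m=12, q=41, a=1
  step 8: m=29, q=1, a=58
a_8 = 2*a_0 = 58, so the period closes here.
sqrt(882) = [29; 1, 2, 3, 6, 3, 2, 1, 58]
Period length = 8

8


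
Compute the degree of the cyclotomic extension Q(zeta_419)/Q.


The degree equals Euler's totient phi(419).
419 = 419
phi(419) = 418

418


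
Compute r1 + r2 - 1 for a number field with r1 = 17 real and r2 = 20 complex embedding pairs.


By Dirichlet's unit theorem:
rank = r1 + r2 - 1
= 17 + 20 - 1
= 36

36


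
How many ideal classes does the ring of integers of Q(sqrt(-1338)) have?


K = Q(sqrt(-1338)). d mod 4 = 2, so D = disc(K) = 4d = -5352
h(K) equals the number of primitive reduced positive-definite forms (a, b, c) = a*x^2 + b*x*y + c*y^2 with b^2 - 4ac = D,
where reduced means |b| <= a <= c, with b >= 0 whenever |b| = a or a = c, and primitive means gcd(a, b, c) = 1.
Reduced forces 3a^2 <= |D| = 5352, so 1 <= a <= 42; b must have the parity of D, and c = (b^2 - D)/(4a) must be an integer >= a.
Enumerate a = 1..42, b in [-a, a]:
  a=1: (1, 0, 1338)  [1]
  a=2: (2, 0, 669)  [1]
  a=3: (3, 0, 446)  [1]
  a=4..5: none
  a=6: (6, 0, 223)  [1]
  a=7..10: none
  a=11: (11, -4, 122), (11, 4, 122)  [2]
  a=12: none
  a=13: (13, -2, 103), (13, 2, 103)  [2]
  a=14..18: none
  a=19: (19, -14, 73), (19, 14, 73)  [2]
  a=20..21: none
  a=22: (22, -4, 61), (22, 4, 61)  [2]
  a=23..25: none
  a=26: (26, -24, 57), (26, 24, 57)  [2]
  a=27..28: none
  a=29: (29, -10, 47), (29, 10, 47)  [2]
  a=30..32: none
  a=33: (33, -18, 43), (33, 18, 43)  [2]
  a=34..37: none
  a=38: (38, -24, 39), (38, 24, 39)  [2]
  a=39..42: none
Total reduced forms: 1 + 1 + 1 + 1 + 2 + 2 + 2 + 2 + 2 + 2 + 2 + 2 = 20
h = 20

20


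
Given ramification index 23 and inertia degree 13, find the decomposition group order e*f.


|D_P| = e * f
= 23 * 13
= 299

299


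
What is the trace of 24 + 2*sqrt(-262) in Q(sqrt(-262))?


Tr(a + b*sqrt(d)) = (a + b*sqrt(d)) + (a - b*sqrt(d)) = 2a
= 2 * (24)
= 48

48


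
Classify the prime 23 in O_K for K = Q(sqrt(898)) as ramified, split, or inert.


K = Q(sqrt(898)). Since d mod 4 = 2, disc(K) = 3592.
Check p | disc: 3592 mod 23 = 4.
p does not divide disc. Compute Legendre symbol (d/p):
1^((23-1)/2) mod 23 = 1
(d/p) = 1, so p splits: (p) = P*P' with e=1, f=1, g=2.
Therefore p is split.

split


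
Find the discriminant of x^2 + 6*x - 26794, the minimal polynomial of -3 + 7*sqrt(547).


The element -3 + 7*sqrt(547) has minimal polynomial:
x^2 + 6*x - 26794
Discriminant = (6)^2 - 4*(-26794)
= 36 + 107176
= 107212

107212


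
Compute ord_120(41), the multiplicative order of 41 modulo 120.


We want ord_120(41), the smallest k >= 1 with 41^k = 1 mod 120.
n = 120 = 2^3 * 3 * 5, phi(120) = 32; the order divides phi(n).
Divisors of 32: 1, 2, 4, 8, 16, 32
Repeated squaring mod 120: 41^1 = 41, 41^2 = 1, 41^4 = 1, 41^8 = 1, 41^16 = 1, 41^32 = 1
Test divisors in increasing order:
  k=1: 41^1 = 41 mod 120
  k=2: 41^2 = 1 mod 120  <- first divisor giving 1
Order = 2

2


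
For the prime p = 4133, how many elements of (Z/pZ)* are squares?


For prime p, the number of non-zero quadratic residues is (p-1)/2.
= (4133-1)/2
= 2066

2066


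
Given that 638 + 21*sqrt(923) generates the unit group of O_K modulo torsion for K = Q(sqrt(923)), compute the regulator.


epsilon = 638 + 21*sqrt(923)
= 1275.9992
R = ln(1275.9992)
= 7.1515

7.1515


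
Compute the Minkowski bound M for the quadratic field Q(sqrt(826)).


d = 826, d mod 4 = 2, so disc(K) = 4d = 3304; |disc(K)| = 3304
Real quadratic field, so n = 2, s = r2 = 0, r1 = 2
M = (n!/n^n) * (4/pi)^s * sqrt(|disc(K)|) = (2!/2^2) * (4/pi)^0 * sqrt(3304)
= 0.5 * 1.000000 * 57.480431
= 28.7402

28.7402


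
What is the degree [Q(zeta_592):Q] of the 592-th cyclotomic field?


The degree equals Euler's totient phi(592).
592 = 2^4 * 37
phi(592) = 288

288


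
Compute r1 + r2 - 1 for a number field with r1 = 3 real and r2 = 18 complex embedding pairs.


By Dirichlet's unit theorem:
rank = r1 + r2 - 1
= 3 + 18 - 1
= 20

20


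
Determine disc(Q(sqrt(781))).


For K = Q(sqrt(d)) with d squarefree: disc(K) = d if d = 1 mod 4, and disc(K) = 4d if d = 2 or 3 mod 4.
Here d = 781, and d mod 4 = 1.
d = 1 mod 4 (O_K = Z[(1+sqrt(d))/2]), so disc(K) = d = 781

781


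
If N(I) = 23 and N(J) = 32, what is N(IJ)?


N(IJ) = N(I) * N(J)
= 23 * 32
= 736

736


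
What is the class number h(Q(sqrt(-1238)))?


K = Q(sqrt(-1238)). d mod 4 = 2, so D = disc(K) = 4d = -4952
h(K) equals the number of primitive reduced positive-definite forms (a, b, c) = a*x^2 + b*x*y + c*y^2 with b^2 - 4ac = D,
where reduced means |b| <= a <= c, with b >= 0 whenever |b| = a or a = c, and primitive means gcd(a, b, c) = 1.
Reduced forces 3a^2 <= |D| = 4952, so 1 <= a <= 40; b must have the parity of D, and c = (b^2 - D)/(4a) must be an integer >= a.
Enumerate a = 1..40, b in [-a, a]:
  a=1: (1, 0, 1238)  [1]
  a=2: (2, 0, 619)  [1]
  a=3: (3, -2, 413), (3, 2, 413)  [2]
  a=4..5: none
  a=6: (6, -4, 207), (6, 4, 207)  [2]
  a=7: (7, -2, 177), (7, 2, 177)  [2]
  a=8: none
  a=9: (9, -4, 138), (9, 4, 138)  [2]
  a=10: none
  a=11: (11, -8, 114), (11, 8, 114)  [2]
  a=12: none
  a=13: (13, -12, 98), (13, 12, 98)  [2]
  a=14: (14, -12, 91), (14, 12, 91)  [2]
  a=15..17: none
  a=18: (18, -4, 69), (18, 4, 69)  [2]
  a=19: (19, -8, 66), (19, 8, 66)  [2]
  a=20: none
  a=21: (21, -16, 62), (21, -2, 59), (21, 2, 59), (21, 16, 62)  [4]
  a=22: (22, -8, 57), (22, 8, 57)  [2]
  a=23: (23, -4, 54), (23, 4, 54)  [2]
  a=24..25: none
  a=26: (26, -12, 49), (26, 12, 49)  [2]
  a=27: (27, -4, 46), (27, 4, 46)  [2]
  a=28: none
  a=29: (29, -6, 43), (29, 6, 43)  [2]
  a=30: none
  a=31: (31, -16, 42), (31, 16, 42)  [2]
  a=32: none
  a=33: (33, -14, 39), (33, -8, 38), (33, 8, 38), (33, 14, 39)  [4]
  a=34..38: none
  a=39: (39, -38, 41), (39, 38, 41)  [2]
  a=40: none
Total reduced forms: 1 + 1 + 2 + 2 + 2 + 2 + 2 + 2 + 2 + 2 + 2 + 4 + 2 + 2 + 2 + 2 + 2 + 2 + 4 + 2 = 42
h = 42

42
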